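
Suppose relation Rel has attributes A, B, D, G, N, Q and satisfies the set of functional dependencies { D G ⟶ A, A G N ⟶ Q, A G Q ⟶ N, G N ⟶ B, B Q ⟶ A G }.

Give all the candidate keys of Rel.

Attribute D never appears on the right-hand side of any dependency, so D must belong to every candidate key.
{D}⁺ = {D}, which is not all of the schema, so we must add further attributes.
{B, D, Q}⁺: BQ→AG adds A, G; AGQ→N adds N → {A, B, D, G, N, Q}. Minimal: {D, Q}⁺ = {D, Q}; {B, Q}⁺ = {A, B, G, N, Q}; {B, D}⁺ = {B, D} — none reach the full schema.
{D, G, N}⁺: DG→A adds A; AGN→Q adds Q; GN→B adds B → {A, B, D, G, N, Q}. Minimal: {G, N}⁺ = {B, G, N}; {D, N}⁺ = {D, N}; {D, G}⁺ = {A, D, G} — none reach the full schema.
{D, G, Q}⁺: DG→A adds A; AGQ→N adds N; GN→B adds B → {A, B, D, G, N, Q}. Minimal: {G, Q}⁺ = {G, Q}; {D, Q}⁺ = {D, Q}; {D, G}⁺ = {A, D, G} — none reach the full schema.
Any other superkey contains one of these as a subset, so there are no further candidate keys.

(B, D, Q), (D, G, N), (D, G, Q)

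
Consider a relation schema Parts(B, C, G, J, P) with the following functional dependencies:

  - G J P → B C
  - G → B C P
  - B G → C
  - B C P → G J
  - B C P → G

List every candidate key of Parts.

{G}, {B, C, P}

{G}⁺: G→BCP adds B, C, P; BCP→GJ adds J → {B, C, G, J, P}.
{B, C, P}⁺: BCP→GJ adds G, J → {B, C, G, J, P}. Minimal: {C, P}⁺ = {C, P}; {B, P}⁺ = {B, P}; {B, C}⁺ = {B, C} — none reach the full schema.
Any other superkey contains one of these as a subset, so there are no further candidate keys.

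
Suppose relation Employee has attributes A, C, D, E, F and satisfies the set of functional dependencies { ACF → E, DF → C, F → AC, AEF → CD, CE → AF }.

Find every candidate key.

{F}, {C, E}

{F}⁺: F→AC adds A, C; ACF→E adds E; AEF→CD adds D → {A, C, D, E, F}.
{C, E}⁺: CE→AF adds A, F; AEF→CD adds D → {A, C, D, E, F}. Minimal: {E}⁺ = {E}; {C}⁺ = {C} — none reach the full schema.
Any other superkey contains one of these as a subset, so there are no further candidate keys.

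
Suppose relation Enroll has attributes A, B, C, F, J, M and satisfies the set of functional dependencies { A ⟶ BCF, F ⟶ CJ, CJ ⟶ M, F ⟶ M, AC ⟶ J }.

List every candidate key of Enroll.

{A}⁺: A→BCF adds B, C, F; F→CJ adds J; CJ→M adds M → {A, B, C, F, J, M}.
No other minimal superkey exists.

{A}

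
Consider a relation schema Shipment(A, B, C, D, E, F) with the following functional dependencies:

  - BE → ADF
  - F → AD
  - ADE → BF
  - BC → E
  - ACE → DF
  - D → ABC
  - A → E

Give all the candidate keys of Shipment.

(D), (F), (A, B), (A, C), (B, C), (B, E)

{D}⁺: D→ABC adds A, B, C; A→E adds E; BE→ADF adds F → {A, B, C, D, E, F}.
{F}⁺: F→AD adds A, D; D→ABC adds B, C; A→E adds E → {A, B, C, D, E, F}.
{A, B}⁺: A→E adds E; BE→ADF adds D, F; D→ABC adds C → {A, B, C, D, E, F}.
{A, C}⁺: A→E adds E; ACE→DF adds D, F; D→ABC adds B → {A, B, C, D, E, F}.
{B, C}⁺: BC→E adds E; BE→ADF adds A, D, F → {A, B, C, D, E, F}.
{B, E}⁺: BE→ADF adds A, D, F; D→ABC adds C → {A, B, C, D, E, F}.
Any other superkey contains one of these as a subset, so there are no further candidate keys.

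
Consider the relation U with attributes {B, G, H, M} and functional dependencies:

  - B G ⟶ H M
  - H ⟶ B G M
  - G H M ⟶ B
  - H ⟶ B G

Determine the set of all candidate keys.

{H}, {B, G}

{H}⁺: H→BGM adds B, G, M → {B, G, H, M}.
{B, G}⁺: BG→HM adds H, M → {B, G, H, M}.
Any other superkey contains one of these as a subset, so there are no further candidate keys.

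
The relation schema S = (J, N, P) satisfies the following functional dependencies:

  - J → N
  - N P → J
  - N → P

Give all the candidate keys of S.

{J}⁺: J→N adds N; N→P adds P → {J, N, P}.
{N}⁺: N→P adds P; NP→J adds J → {J, N, P}.

J; N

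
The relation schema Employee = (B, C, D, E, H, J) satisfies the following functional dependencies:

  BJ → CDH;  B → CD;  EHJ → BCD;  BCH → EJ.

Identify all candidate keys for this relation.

(B, H), (B, J), (E, H, J)

{B, H}⁺: B→CD adds C, D; BCH→EJ adds E, J → {B, C, D, E, H, J}. Minimal: {H}⁺ = {H}; {B}⁺ = {B, C, D} — none reach the full schema.
{B, J}⁺: BJ→CDH adds C, D, H; BCH→EJ adds E → {B, C, D, E, H, J}. Minimal: {J}⁺ = {J}; {B}⁺ = {B, C, D} — none reach the full schema.
{E, H, J}⁺: EHJ→BCD adds B, C, D → {B, C, D, E, H, J}. Minimal: {H, J}⁺ = {H, J}; {E, J}⁺ = {E, J}; {E, H}⁺ = {E, H} — none reach the full schema.
Any other superkey contains one of these as a subset, so there are no further candidate keys.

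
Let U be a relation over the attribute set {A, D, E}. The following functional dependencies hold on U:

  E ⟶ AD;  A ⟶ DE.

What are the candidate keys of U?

{A}⁺: A→DE adds D, E → {A, D, E}.
{E}⁺: E→AD adds A, D → {A, D, E}.
Any other superkey contains one of these as a subset, so there are no further candidate keys.

(A); (E)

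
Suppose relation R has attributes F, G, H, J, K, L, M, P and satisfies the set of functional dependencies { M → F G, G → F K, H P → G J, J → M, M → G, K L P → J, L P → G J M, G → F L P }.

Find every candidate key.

Attribute H never appears on the right-hand side of any dependency, so H must belong to every candidate key.
{H}⁺ = {H}, which is not all of the schema, so we must add further attributes.
{G, H}⁺: G→FK adds F, K; G→FLP adds L, P; HP→GJ adds J; J→M adds M → {F, G, H, J, K, L, M, P}.
{H, J}⁺: J→M adds M; M→G adds G; G→FLP adds F, L, P; G→FK adds K → {F, G, H, J, K, L, M, P}.
{H, M}⁺: M→FG adds F, G; G→FK adds K; G→FLP adds L, P; HP→GJ adds J → {F, G, H, J, K, L, M, P}.
{H, P}⁺: HP→GJ adds G, J; J→M adds M; G→FLP adds F, L; G→FK adds K → {F, G, H, J, K, L, M, P}.

GH, HJ, HM, HP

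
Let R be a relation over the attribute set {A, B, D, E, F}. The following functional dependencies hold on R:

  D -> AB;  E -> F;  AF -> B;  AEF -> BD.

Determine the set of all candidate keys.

Attribute E never appears on the right-hand side of any dependency, so E must belong to every candidate key.
{E}⁺ = {E, F}, which is not all of the schema, so we must add further attributes.
{A, E}⁺: E→F adds F; AF→B adds B; AEF→BD adds D → {A, B, D, E, F}. Minimal: {E}⁺ = {E, F}; {A}⁺ = {A} — none reach the full schema.
{D, E}⁺: D→AB adds A, B; E→F adds F → {A, B, D, E, F}. Minimal: {E}⁺ = {E, F}; {D}⁺ = {A, B, D} — none reach the full schema.
Any other superkey contains one of these as a subset, so there are no further candidate keys.

AE, DE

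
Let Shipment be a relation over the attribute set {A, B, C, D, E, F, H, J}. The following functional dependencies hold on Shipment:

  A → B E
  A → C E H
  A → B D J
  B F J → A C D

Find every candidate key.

{A, F}, {B, F, J}

Attribute F never appears on the right-hand side of any dependency, so F must belong to every candidate key.
{F}⁺ = {F}, which is not all of the schema, so we must add further attributes.
{A, F}⁺: A→BE adds B, E; A→CEH adds C, H; A→BDJ adds D, J → {A, B, C, D, E, F, H, J}. Minimal: {F}⁺ = {F}; {A}⁺ = {A, B, C, D, E, H, J} — none reach the full schema.
{B, F, J}⁺: BFJ→ACD adds A, C, D; A→BE adds E; A→CEH adds H → {A, B, C, D, E, F, H, J}. Minimal: {F, J}⁺ = {F, J}; {B, J}⁺ = {B, J}; {B, F}⁺ = {B, F} — none reach the full schema.
Any other superkey contains one of these as a subset, so there are no further candidate keys.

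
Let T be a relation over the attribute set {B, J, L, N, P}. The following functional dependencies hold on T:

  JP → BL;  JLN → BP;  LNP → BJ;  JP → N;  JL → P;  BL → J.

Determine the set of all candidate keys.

BL; JL; JP; LNP

{B, L}⁺: BL→J adds J; JL→P adds P; JP→N adds N → {B, J, L, N, P}.
{J, L}⁺: JL→P adds P; JP→BL adds B; JP→N adds N → {B, J, L, N, P}.
{J, P}⁺: JP→BL adds B, L; JP→N adds N → {B, J, L, N, P}.
{L, N, P}⁺: LNP→BJ adds B, J → {B, J, L, N, P}.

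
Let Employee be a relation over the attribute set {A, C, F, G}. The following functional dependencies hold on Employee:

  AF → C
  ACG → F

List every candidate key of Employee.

Attributes A, G never appear on any right-hand side, so every candidate key must contain {A, G}.
{A, G}⁺ = {A, G}, which is not all of the schema, so we must add further attributes.
{A, C, G}⁺: ACG→F adds F → {A, C, F, G}. Minimal: {C, G}⁺ = {C, G}; {A, G}⁺ = {A, G}; {A, C}⁺ = {A, C} — none reach the full schema.
{A, F, G}⁺: AF→C adds C → {A, C, F, G}. Minimal: {F, G}⁺ = {F, G}; {A, G}⁺ = {A, G}; {A, F}⁺ = {A, C, F} — none reach the full schema.
Any other superkey contains one of these as a subset, so there are no further candidate keys.

{A, C, G}, {A, F, G}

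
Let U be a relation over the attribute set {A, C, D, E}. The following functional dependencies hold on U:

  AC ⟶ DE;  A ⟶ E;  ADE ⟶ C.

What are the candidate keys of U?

(A, C), (A, D)

Attribute A never appears on the right-hand side of any dependency, so A must belong to every candidate key.
{A}⁺ = {A, E}, which is not all of the schema, so we must add further attributes.
{A, C}⁺: AC→DE adds D, E → {A, C, D, E}. Minimal: {C}⁺ = {C}; {A}⁺ = {A, E} — none reach the full schema.
{A, D}⁺: A→E adds E; ADE→C adds C → {A, C, D, E}. Minimal: {D}⁺ = {D}; {A}⁺ = {A, E} — none reach the full schema.
Any other superkey contains one of these as a subset, so there are no further candidate keys.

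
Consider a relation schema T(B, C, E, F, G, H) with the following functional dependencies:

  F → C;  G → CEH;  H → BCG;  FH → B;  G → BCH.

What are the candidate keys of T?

Attribute F never appears on the right-hand side of any dependency, so F must belong to every candidate key.
{F}⁺ = {C, F}, which is not all of the schema, so we must add further attributes.
{F, G}⁺: F→C adds C; G→CEH adds E, H; H→BCG adds B → {B, C, E, F, G, H}. Minimal: {G}⁺ = {B, C, E, G, H}; {F}⁺ = {C, F} — none reach the full schema.
{F, H}⁺: F→C adds C; H→BCG adds B, G; G→CEH adds E → {B, C, E, F, G, H}. Minimal: {H}⁺ = {B, C, E, G, H}; {F}⁺ = {C, F} — none reach the full schema.

{F, G}; {F, H}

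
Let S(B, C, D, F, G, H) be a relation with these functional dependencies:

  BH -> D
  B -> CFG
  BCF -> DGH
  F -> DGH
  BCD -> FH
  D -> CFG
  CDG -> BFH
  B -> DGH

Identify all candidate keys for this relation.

{B}⁺: B→CFG adds C, F, G; BCF→DGH adds D, H → {B, C, D, F, G, H}.
{D}⁺: D→CFG adds C, F, G; CDG→BFH adds B, H → {B, C, D, F, G, H}.
{F}⁺: F→DGH adds D, G, H; D→CFG adds C; CDG→BFH adds B → {B, C, D, F, G, H}.
Any other superkey contains one of these as a subset, so there are no further candidate keys.

B, D, F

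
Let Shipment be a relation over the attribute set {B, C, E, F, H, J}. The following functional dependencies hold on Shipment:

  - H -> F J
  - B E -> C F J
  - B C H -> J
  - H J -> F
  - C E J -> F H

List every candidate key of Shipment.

BE

Attributes B, E never appear on any right-hand side, so every candidate key must contain {B, E}.
{B, E}⁺ = {B, C, E, F, H, J}, which is all of the schema, so {B, E} is the only candidate key.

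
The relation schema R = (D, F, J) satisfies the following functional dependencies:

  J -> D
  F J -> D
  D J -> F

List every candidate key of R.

{J}

{J}⁺: J→D adds D; DJ→F adds F → {D, F, J}.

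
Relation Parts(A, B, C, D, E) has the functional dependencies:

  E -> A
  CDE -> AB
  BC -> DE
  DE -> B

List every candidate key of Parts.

{B, C}; {C, D, E}

{B, C}⁺: BC→DE adds D, E; E→A adds A → {A, B, C, D, E}. Minimal: {C}⁺ = {C}; {B}⁺ = {B} — none reach the full schema.
{C, D, E}⁺: E→A adds A; CDE→AB adds B → {A, B, C, D, E}. Minimal: {D, E}⁺ = {A, B, D, E}; {C, E}⁺ = {A, C, E}; {C, D}⁺ = {C, D} — none reach the full schema.
Any other superkey contains one of these as a subset, so there are no further candidate keys.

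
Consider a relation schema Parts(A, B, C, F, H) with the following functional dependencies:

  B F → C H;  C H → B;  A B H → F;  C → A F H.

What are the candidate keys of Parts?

{C}⁺: C→AFH adds A, F, H; CH→B adds B → {A, B, C, F, H}.
{B, F}⁺: BF→CH adds C, H; C→AFH adds A → {A, B, C, F, H}. Minimal: {F}⁺ = {F}; {B}⁺ = {B} — none reach the full schema.
{A, B, H}⁺: ABH→F adds F; BF→CH adds C → {A, B, C, F, H}. Minimal: {B, H}⁺ = {B, H}; {A, H}⁺ = {A, H}; {A, B}⁺ = {A, B} — none reach the full schema.
Any other superkey contains one of these as a subset, so there are no further candidate keys.

{C}, {B, F}, {A, B, H}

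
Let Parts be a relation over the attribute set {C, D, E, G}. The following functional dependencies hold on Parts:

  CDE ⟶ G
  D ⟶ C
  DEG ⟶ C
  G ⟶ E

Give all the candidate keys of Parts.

{D, E}; {D, G}

{D, E}⁺: D→C adds C; CDE→G adds G → {C, D, E, G}. Minimal: {E}⁺ = {E}; {D}⁺ = {C, D} — none reach the full schema.
{D, G}⁺: D→C adds C; G→E adds E → {C, D, E, G}. Minimal: {G}⁺ = {E, G}; {D}⁺ = {C, D} — none reach the full schema.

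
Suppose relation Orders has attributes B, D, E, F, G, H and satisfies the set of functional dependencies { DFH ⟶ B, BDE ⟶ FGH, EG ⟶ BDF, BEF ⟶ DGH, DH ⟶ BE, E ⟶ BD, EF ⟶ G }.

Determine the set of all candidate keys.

E; DH

{E}⁺: E→BD adds B, D; BDE→FGH adds F, G, H → {B, D, E, F, G, H}.
{D, H}⁺: DH→BE adds B, E; BDE→FGH adds F, G → {B, D, E, F, G, H}.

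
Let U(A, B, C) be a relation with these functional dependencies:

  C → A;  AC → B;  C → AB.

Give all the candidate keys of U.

Attribute C never appears on the right-hand side of any dependency, so C must belong to every candidate key.
{C}⁺ = {A, B, C}, which is all of the schema, so {C} is the only candidate key.

C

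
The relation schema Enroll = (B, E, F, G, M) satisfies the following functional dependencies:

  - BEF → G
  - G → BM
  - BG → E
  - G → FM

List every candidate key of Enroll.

{G}⁺: G→BM adds B, M; BG→E adds E; G→FM adds F → {B, E, F, G, M}.
{B, E, F}⁺: BEF→G adds G; G→BM adds M → {B, E, F, G, M}. Minimal: {E, F}⁺ = {E, F}; {B, F}⁺ = {B, F}; {B, E}⁺ = {B, E} — none reach the full schema.
Any other superkey contains one of these as a subset, so there are no further candidate keys.

G, BEF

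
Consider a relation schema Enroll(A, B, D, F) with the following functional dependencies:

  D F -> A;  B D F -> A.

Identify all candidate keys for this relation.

{B, D, F}⁺: DF→A adds A → {A, B, D, F}. Minimal: {D, F}⁺ = {A, D, F}; {B, F}⁺ = {B, F}; {B, D}⁺ = {B, D} — none reach the full schema.
No other minimal superkey exists.

{B, D, F}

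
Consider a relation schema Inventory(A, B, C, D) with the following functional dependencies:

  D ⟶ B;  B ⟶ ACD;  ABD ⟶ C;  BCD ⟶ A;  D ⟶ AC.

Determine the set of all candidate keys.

(B), (D)

{B}⁺: B→ACD adds A, C, D → {A, B, C, D}.
{D}⁺: D→B adds B; B→ACD adds A, C → {A, B, C, D}.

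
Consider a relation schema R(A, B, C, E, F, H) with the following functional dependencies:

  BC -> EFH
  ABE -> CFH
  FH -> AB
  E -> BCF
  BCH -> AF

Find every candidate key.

{E}⁺: E→BCF adds B, C, F; BC→EFH adds H; FH→AB adds A → {A, B, C, E, F, H}.
{B, C}⁺: BC→EFH adds E, F, H; FH→AB adds A → {A, B, C, E, F, H}. Minimal: {C}⁺ = {C}; {B}⁺ = {B} — none reach the full schema.
{C, F, H}⁺: FH→AB adds A, B; BC→EFH adds E → {A, B, C, E, F, H}. Minimal: {F, H}⁺ = {A, B, F, H}; {C, H}⁺ = {C, H}; {C, F}⁺ = {C, F} — none reach the full schema.

{E}, {B, C}, {C, F, H}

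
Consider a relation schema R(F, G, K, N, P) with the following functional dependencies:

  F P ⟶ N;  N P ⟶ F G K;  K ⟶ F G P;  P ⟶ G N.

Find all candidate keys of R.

{K}⁺: K→FGP adds F, G, P; P→GN adds N → {F, G, K, N, P}.
{P}⁺: P→GN adds G, N; NP→FGK adds F, K → {F, G, K, N, P}.

{K}, {P}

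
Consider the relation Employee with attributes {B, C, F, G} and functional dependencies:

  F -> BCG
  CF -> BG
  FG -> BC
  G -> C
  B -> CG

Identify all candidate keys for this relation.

{F}⁺: F→BCG adds B, C, G → {B, C, F, G}.

{F}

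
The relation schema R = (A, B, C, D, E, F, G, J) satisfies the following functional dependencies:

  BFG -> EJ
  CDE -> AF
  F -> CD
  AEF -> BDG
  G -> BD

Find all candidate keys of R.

{E, F}⁺: F→CD adds C, D; CDE→AF adds A; AEF→BDG adds B, G; BFG→EJ adds J → {A, B, C, D, E, F, G, J}. Minimal: {F}⁺ = {C, D, F}; {E}⁺ = {E} — none reach the full schema.
{F, G}⁺: F→CD adds C, D; G→BD adds B; BFG→EJ adds E, J; CDE→AF adds A → {A, B, C, D, E, F, G, J}. Minimal: {G}⁺ = {B, D, G}; {F}⁺ = {C, D, F} — none reach the full schema.
{C, D, E}⁺: CDE→AF adds A, F; AEF→BDG adds B, G; BFG→EJ adds J → {A, B, C, D, E, F, G, J}. Minimal: {D, E}⁺ = {D, E}; {C, E}⁺ = {C, E}; {C, D}⁺ = {C, D} — none reach the full schema.
{C, E, G}⁺: G→BD adds B, D; CDE→AF adds A, F; BFG→EJ adds J → {A, B, C, D, E, F, G, J}. Minimal: {E, G}⁺ = {B, D, E, G}; {C, G}⁺ = {B, C, D, G}; {C, E}⁺ = {C, E} — none reach the full schema.
Any other superkey contains one of these as a subset, so there are no further candidate keys.

(E, F); (F, G); (C, D, E); (C, E, G)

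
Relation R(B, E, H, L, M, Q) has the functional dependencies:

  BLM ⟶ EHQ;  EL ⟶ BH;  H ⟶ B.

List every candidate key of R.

Attributes L, M never appear on any right-hand side, so every candidate key must contain {L, M}.
{L, M}⁺ = {L, M}, which is not all of the schema, so we must add further attributes.
{B, L, M}⁺: BLM→EHQ adds E, H, Q → {B, E, H, L, M, Q}.
{E, L, M}⁺: EL→BH adds B, H; BLM→EHQ adds Q → {B, E, H, L, M, Q}.
{H, L, M}⁺: H→B adds B; BLM→EHQ adds E, Q → {B, E, H, L, M, Q}.
Any other superkey contains one of these as a subset, so there are no further candidate keys.

BLM, ELM, HLM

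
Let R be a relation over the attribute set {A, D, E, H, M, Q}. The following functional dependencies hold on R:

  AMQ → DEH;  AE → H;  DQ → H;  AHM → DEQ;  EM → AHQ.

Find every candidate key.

{E, M}, {A, H, M}, {A, M, Q}

{E, M}⁺: EM→AHQ adds A, H, Q; AMQ→DEH adds D → {A, D, E, H, M, Q}. Minimal: {M}⁺ = {M}; {E}⁺ = {E} — none reach the full schema.
{A, H, M}⁺: AHM→DEQ adds D, E, Q → {A, D, E, H, M, Q}. Minimal: {H, M}⁺ = {H, M}; {A, M}⁺ = {A, M}; {A, H}⁺ = {A, H} — none reach the full schema.
{A, M, Q}⁺: AMQ→DEH adds D, E, H → {A, D, E, H, M, Q}. Minimal: {M, Q}⁺ = {M, Q}; {A, Q}⁺ = {A, Q}; {A, M}⁺ = {A, M} — none reach the full schema.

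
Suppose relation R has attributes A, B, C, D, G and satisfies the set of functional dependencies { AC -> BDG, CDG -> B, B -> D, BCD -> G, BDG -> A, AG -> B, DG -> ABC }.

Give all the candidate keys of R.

AC, AG, BC, BG, DG

{A, C}⁺: AC→BDG adds B, D, G → {A, B, C, D, G}.
{A, G}⁺: AG→B adds B; B→D adds D; DG→ABC adds C → {A, B, C, D, G}.
{B, C}⁺: B→D adds D; BCD→G adds G; BDG→A adds A → {A, B, C, D, G}.
{B, G}⁺: B→D adds D; BDG→A adds A; DG→ABC adds C → {A, B, C, D, G}.
{D, G}⁺: DG→ABC adds A, B, C → {A, B, C, D, G}.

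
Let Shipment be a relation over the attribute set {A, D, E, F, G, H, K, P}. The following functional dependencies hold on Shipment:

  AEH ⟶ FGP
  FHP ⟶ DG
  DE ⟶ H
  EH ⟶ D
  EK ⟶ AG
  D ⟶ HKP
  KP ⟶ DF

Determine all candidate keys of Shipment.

Attribute E never appears on the right-hand side of any dependency, so E must belong to every candidate key.
{E}⁺ = {E}, which is not all of the schema, so we must add further attributes.
{D, E}⁺: DE→H adds H; D→HKP adds K, P; KP→DF adds F; FHP→DG adds G; EK→AG adds A → {A, D, E, F, G, H, K, P}. Minimal: {E}⁺ = {E}; {D}⁺ = {D, F, G, H, K, P} — none reach the full schema.
{E, H}⁺: EH→D adds D; D→HKP adds K, P; KP→DF adds F; FHP→DG adds G; EK→AG adds A → {A, D, E, F, G, H, K, P}. Minimal: {H}⁺ = {H}; {E}⁺ = {E} — none reach the full schema.
{E, K, P}⁺: EK→AG adds A, G; KP→DF adds D, F; DE→H adds H → {A, D, E, F, G, H, K, P}. Minimal: {K, P}⁺ = {D, F, G, H, K, P}; {E, P}⁺ = {E, P}; {E, K}⁺ = {A, E, G, K} — none reach the full schema.

DE; EH; EKP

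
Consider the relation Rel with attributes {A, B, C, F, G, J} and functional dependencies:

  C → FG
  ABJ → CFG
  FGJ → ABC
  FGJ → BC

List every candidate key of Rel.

{C, J}; {A, B, J}; {F, G, J}

Attribute J never appears on the right-hand side of any dependency, so J must belong to every candidate key.
{J}⁺ = {J}, which is not all of the schema, so we must add further attributes.
{C, J}⁺: C→FG adds F, G; FGJ→ABC adds A, B → {A, B, C, F, G, J}. Minimal: {J}⁺ = {J}; {C}⁺ = {C, F, G} — none reach the full schema.
{A, B, J}⁺: ABJ→CFG adds C, F, G → {A, B, C, F, G, J}. Minimal: {B, J}⁺ = {B, J}; {A, J}⁺ = {A, J}; {A, B}⁺ = {A, B} — none reach the full schema.
{F, G, J}⁺: FGJ→ABC adds A, B, C → {A, B, C, F, G, J}. Minimal: {G, J}⁺ = {G, J}; {F, J}⁺ = {F, J}; {F, G}⁺ = {F, G} — none reach the full schema.
Any other superkey contains one of these as a subset, so there are no further candidate keys.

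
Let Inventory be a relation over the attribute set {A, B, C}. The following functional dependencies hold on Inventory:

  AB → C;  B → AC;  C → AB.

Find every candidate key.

{B}, {C}

{B}⁺: B→AC adds A, C → {A, B, C}.
{C}⁺: C→AB adds A, B → {A, B, C}.
Any other superkey contains one of these as a subset, so there are no further candidate keys.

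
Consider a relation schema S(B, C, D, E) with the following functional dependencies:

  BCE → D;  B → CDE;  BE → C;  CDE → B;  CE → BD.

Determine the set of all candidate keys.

{B}⁺: B→CDE adds C, D, E → {B, C, D, E}.
{C, E}⁺: CE→BD adds B, D → {B, C, D, E}. Minimal: {E}⁺ = {E}; {C}⁺ = {C} — none reach the full schema.

{B}; {C, E}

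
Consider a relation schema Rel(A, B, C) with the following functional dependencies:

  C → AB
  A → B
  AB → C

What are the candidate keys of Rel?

{A}⁺: A→B adds B; AB→C adds C → {A, B, C}.
{C}⁺: C→AB adds A, B → {A, B, C}.
Any other superkey contains one of these as a subset, so there are no further candidate keys.

(A); (C)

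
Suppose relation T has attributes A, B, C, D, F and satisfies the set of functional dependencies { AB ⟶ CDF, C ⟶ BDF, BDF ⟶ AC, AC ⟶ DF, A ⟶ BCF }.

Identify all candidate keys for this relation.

{A}, {C}, {B, D, F}

{A}⁺: A→BCF adds B, C, F; AB→CDF adds D → {A, B, C, D, F}.
{C}⁺: C→BDF adds B, D, F; BDF→AC adds A → {A, B, C, D, F}.
{B, D, F}⁺: BDF→AC adds A, C → {A, B, C, D, F}.
Any other superkey contains one of these as a subset, so there are no further candidate keys.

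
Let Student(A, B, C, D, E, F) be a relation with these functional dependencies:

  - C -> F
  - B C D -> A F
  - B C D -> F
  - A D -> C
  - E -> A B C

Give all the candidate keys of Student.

{D, E}⁺: E→ABC adds A, B, C; C→F adds F → {A, B, C, D, E, F}.

DE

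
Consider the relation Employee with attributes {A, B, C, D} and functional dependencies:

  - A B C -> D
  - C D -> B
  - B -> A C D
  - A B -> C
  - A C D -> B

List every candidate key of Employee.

(B), (C, D)

{B}⁺: B→ACD adds A, C, D → {A, B, C, D}.
{C, D}⁺: CD→B adds B; B→ACD adds A → {A, B, C, D}. Minimal: {D}⁺ = {D}; {C}⁺ = {C} — none reach the full schema.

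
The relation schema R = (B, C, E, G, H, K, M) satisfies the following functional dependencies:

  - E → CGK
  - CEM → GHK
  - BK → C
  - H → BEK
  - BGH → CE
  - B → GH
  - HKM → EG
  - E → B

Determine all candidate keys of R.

{B, M}⁺: B→GH adds G, H; H→BEK adds E, K; BGH→CE adds C → {B, C, E, G, H, K, M}. Minimal: {M}⁺ = {M}; {B}⁺ = {B, C, E, G, H, K} — none reach the full schema.
{E, M}⁺: E→CGK adds C, G, K; CEM→GHK adds H; H→BEK adds B → {B, C, E, G, H, K, M}. Minimal: {M}⁺ = {M}; {E}⁺ = {B, C, E, G, H, K} — none reach the full schema.
{H, M}⁺: H→BEK adds B, E, K; B→GH adds G; E→CGK adds C → {B, C, E, G, H, K, M}. Minimal: {M}⁺ = {M}; {H}⁺ = {B, C, E, G, H, K} — none reach the full schema.
Any other superkey contains one of these as a subset, so there are no further candidate keys.

(B, M), (E, M), (H, M)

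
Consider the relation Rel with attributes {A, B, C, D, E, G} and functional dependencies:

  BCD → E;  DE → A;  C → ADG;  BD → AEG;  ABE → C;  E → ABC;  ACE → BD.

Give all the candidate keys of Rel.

(E), (B, C), (B, D)

{E}⁺: E→ABC adds A, B, C; ACE→BD adds D; C→ADG adds G → {A, B, C, D, E, G}.
{B, C}⁺: C→ADG adds A, D, G; BD→AEG adds E → {A, B, C, D, E, G}. Minimal: {C}⁺ = {A, C, D, G}; {B}⁺ = {B} — none reach the full schema.
{B, D}⁺: BD→AEG adds A, E, G; ABE→C adds C → {A, B, C, D, E, G}. Minimal: {D}⁺ = {D}; {B}⁺ = {B} — none reach the full schema.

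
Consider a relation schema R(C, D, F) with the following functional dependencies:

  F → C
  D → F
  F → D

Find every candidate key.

{D}⁺: D→F adds F; F→C adds C → {C, D, F}.
{F}⁺: F→C adds C; F→D adds D → {C, D, F}.

(D), (F)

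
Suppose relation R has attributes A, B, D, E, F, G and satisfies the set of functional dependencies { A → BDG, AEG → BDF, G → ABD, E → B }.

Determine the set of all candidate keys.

Attribute E never appears on the right-hand side of any dependency, so E must belong to every candidate key.
{E}⁺ = {B, E}, which is not all of the schema, so we must add further attributes.
{A, E}⁺: A→BDG adds B, D, G; AEG→BDF adds F → {A, B, D, E, F, G}. Minimal: {E}⁺ = {B, E}; {A}⁺ = {A, B, D, G} — none reach the full schema.
{E, G}⁺: G→ABD adds A, B, D; AEG→BDF adds F → {A, B, D, E, F, G}. Minimal: {G}⁺ = {A, B, D, G}; {E}⁺ = {B, E} — none reach the full schema.

{A, E}, {E, G}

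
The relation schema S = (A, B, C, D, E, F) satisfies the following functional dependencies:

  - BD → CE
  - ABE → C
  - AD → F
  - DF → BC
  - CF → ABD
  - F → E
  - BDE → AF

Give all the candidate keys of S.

{A, D}⁺: AD→F adds F; DF→BC adds B, C; F→E adds E → {A, B, C, D, E, F}. Minimal: {D}⁺ = {D}; {A}⁺ = {A} — none reach the full schema.
{B, D}⁺: BD→CE adds C, E; BDE→AF adds A, F → {A, B, C, D, E, F}. Minimal: {D}⁺ = {D}; {B}⁺ = {B} — none reach the full schema.
{C, F}⁺: CF→ABD adds A, B, D; F→E adds E → {A, B, C, D, E, F}. Minimal: {F}⁺ = {E, F}; {C}⁺ = {C} — none reach the full schema.
{D, F}⁺: DF→BC adds B, C; CF→ABD adds A; F→E adds E → {A, B, C, D, E, F}. Minimal: {F}⁺ = {E, F}; {D}⁺ = {D} — none reach the full schema.
{A, B, F}⁺: F→E adds E; ABE→C adds C; CF→ABD adds D → {A, B, C, D, E, F}. Minimal: {B, F}⁺ = {B, E, F}; {A, F}⁺ = {A, E, F}; {A, B}⁺ = {A, B} — none reach the full schema.

AD, BD, CF, DF, ABF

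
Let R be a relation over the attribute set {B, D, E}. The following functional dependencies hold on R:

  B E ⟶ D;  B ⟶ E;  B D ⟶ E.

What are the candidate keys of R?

Attribute B never appears on the right-hand side of any dependency, so B must belong to every candidate key.
{B}⁺ = {B, D, E}, which is all of the schema, so {B} is the only candidate key.

B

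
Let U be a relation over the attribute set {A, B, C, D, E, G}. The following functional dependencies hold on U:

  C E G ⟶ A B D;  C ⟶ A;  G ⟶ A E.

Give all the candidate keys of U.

{C, G}⁺: C→A adds A; G→AE adds E; CEG→ABD adds B, D → {A, B, C, D, E, G}. Minimal: {G}⁺ = {A, E, G}; {C}⁺ = {A, C} — none reach the full schema.
No other minimal superkey exists.

CG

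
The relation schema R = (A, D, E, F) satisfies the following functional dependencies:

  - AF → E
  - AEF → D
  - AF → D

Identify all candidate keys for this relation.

{A, F}⁺: AF→E adds E; AEF→D adds D → {A, D, E, F}. Minimal: {F}⁺ = {F}; {A}⁺ = {A} — none reach the full schema.
No other minimal superkey exists.

(A, F)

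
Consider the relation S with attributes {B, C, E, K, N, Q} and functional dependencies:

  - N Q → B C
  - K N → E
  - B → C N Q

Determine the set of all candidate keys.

Attribute K never appears on the right-hand side of any dependency, so K must belong to every candidate key.
{K}⁺ = {K}, which is not all of the schema, so we must add further attributes.
{B, K}⁺: B→CNQ adds C, N, Q; KN→E adds E → {B, C, E, K, N, Q}. Minimal: {K}⁺ = {K}; {B}⁺ = {B, C, N, Q} — none reach the full schema.
{K, N, Q}⁺: NQ→BC adds B, C; KN→E adds E → {B, C, E, K, N, Q}. Minimal: {N, Q}⁺ = {B, C, N, Q}; {K, Q}⁺ = {K, Q}; {K, N}⁺ = {E, K, N} — none reach the full schema.

(B, K), (K, N, Q)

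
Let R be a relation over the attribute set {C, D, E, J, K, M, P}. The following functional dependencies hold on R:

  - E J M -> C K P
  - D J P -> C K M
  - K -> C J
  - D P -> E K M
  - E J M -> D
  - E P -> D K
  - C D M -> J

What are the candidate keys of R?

{D, P}⁺: DP→EKM adds E, K, M; K→CJ adds C, J → {C, D, E, J, K, M, P}.
{E, P}⁺: EP→DK adds D, K; K→CJ adds C, J; DP→EKM adds M → {C, D, E, J, K, M, P}.
{E, J, M}⁺: EJM→CKP adds C, K, P; EJM→D adds D → {C, D, E, J, K, M, P}.
{E, K, M}⁺: K→CJ adds C, J; EJM→D adds D; EJM→CKP adds P → {C, D, E, J, K, M, P}.
{C, D, E, M}⁺: CDM→J adds J; EJM→CKP adds K, P → {C, D, E, J, K, M, P}.
Any other superkey contains one of these as a subset, so there are no further candidate keys.

(D, P); (E, P); (E, J, M); (E, K, M); (C, D, E, M)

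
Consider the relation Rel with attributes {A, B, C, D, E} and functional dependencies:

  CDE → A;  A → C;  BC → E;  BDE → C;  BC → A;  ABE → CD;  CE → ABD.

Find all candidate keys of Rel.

(A, B), (A, E), (B, C), (C, E), (B, D, E)

{A, B}⁺: A→C adds C; BC→E adds E; ABE→CD adds D → {A, B, C, D, E}.
{A, E}⁺: A→C adds C; CE→ABD adds B, D → {A, B, C, D, E}.
{B, C}⁺: BC→E adds E; BC→A adds A; ABE→CD adds D → {A, B, C, D, E}.
{C, E}⁺: CE→ABD adds A, B, D → {A, B, C, D, E}.
{B, D, E}⁺: BDE→C adds C; BC→A adds A → {A, B, C, D, E}.
Any other superkey contains one of these as a subset, so there are no further candidate keys.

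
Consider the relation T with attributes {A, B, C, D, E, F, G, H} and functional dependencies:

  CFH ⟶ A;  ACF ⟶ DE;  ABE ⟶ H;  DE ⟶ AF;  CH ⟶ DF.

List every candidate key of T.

{B, C, G, H}, {A, B, C, E, G}, {A, B, C, F, G}, {B, C, D, E, G}

Attributes B, C, G never appear on any right-hand side, so every candidate key must contain {B, C, G}.
{B, C, G}⁺ = {B, C, G}, which is not all of the schema, so we must add further attributes.
{B, C, G, H}⁺: CH→DF adds D, F; CFH→A adds A; ACF→DE adds E → {A, B, C, D, E, F, G, H}. Minimal: {C, G, H}⁺ = {A, C, D, E, F, G, H}; {B, G, H}⁺ = {B, G, H}; {B, C, H}⁺ = {A, B, C, D, E, F, H}; … — none reach the full schema.
{A, B, C, E, G}⁺: ABE→H adds H; CH→DF adds D, F → {A, B, C, D, E, F, G, H}. Minimal: {B, C, E, G}⁺ = {B, C, E, G}; {A, C, E, G}⁺ = {A, C, E, G}; {A, B, E, G}⁺ = {A, B, E, G, H}; … — none reach the full schema.
{A, B, C, F, G}⁺: ACF→DE adds D, E; ABE→H adds H → {A, B, C, D, E, F, G, H}. Minimal: {B, C, F, G}⁺ = {B, C, F, G}; {A, C, F, G}⁺ = {A, C, D, E, F, G}; {A, B, F, G}⁺ = {A, B, F, G}; … — none reach the full schema.
{B, C, D, E, G}⁺: DE→AF adds A, F; ABE→H adds H → {A, B, C, D, E, F, G, H}. Minimal: {C, D, E, G}⁺ = {A, C, D, E, F, G}; {B, D, E, G}⁺ = {A, B, D, E, F, G, H}; {B, C, E, G}⁺ = {B, C, E, G}; … — none reach the full schema.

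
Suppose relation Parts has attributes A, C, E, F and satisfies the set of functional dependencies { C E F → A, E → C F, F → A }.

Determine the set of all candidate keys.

Attribute E never appears on the right-hand side of any dependency, so E must belong to every candidate key.
{E}⁺ = {A, C, E, F}, which is all of the schema, so {E} is the only candidate key.

{E}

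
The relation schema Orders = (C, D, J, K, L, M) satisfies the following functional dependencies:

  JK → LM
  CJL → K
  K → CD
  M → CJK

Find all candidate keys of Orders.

{M}, {J, K}, {C, J, L}

{M}⁺: M→CJK adds C, J, K; JK→LM adds L; K→CD adds D → {C, D, J, K, L, M}.
{J, K}⁺: JK→LM adds L, M; K→CD adds C, D → {C, D, J, K, L, M}. Minimal: {K}⁺ = {C, D, K}; {J}⁺ = {J} — none reach the full schema.
{C, J, L}⁺: CJL→K adds K; K→CD adds D; JK→LM adds M → {C, D, J, K, L, M}. Minimal: {J, L}⁺ = {J, L}; {C, L}⁺ = {C, L}; {C, J}⁺ = {C, J} — none reach the full schema.
Any other superkey contains one of these as a subset, so there are no further candidate keys.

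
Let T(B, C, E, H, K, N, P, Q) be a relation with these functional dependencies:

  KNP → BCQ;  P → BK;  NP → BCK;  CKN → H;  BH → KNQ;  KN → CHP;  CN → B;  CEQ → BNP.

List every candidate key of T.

Attribute E never appears on the right-hand side of any dependency, so E must belong to every candidate key.
{E}⁺ = {E}, which is not all of the schema, so we must add further attributes.
{B, E, H}⁺: BH→KNQ adds K, N, Q; KN→CHP adds C, P → {B, C, E, H, K, N, P, Q}.
{C, E, Q}⁺: CEQ→BNP adds B, N, P; P→BK adds K; CKN→H adds H → {B, C, E, H, K, N, P, Q}.
{E, H, P}⁺: P→BK adds B, K; BH→KNQ adds N, Q; KN→CHP adds C → {B, C, E, H, K, N, P, Q}.
{E, K, N}⁺: KN→CHP adds C, H, P; CN→B adds B; KNP→BCQ adds Q → {B, C, E, H, K, N, P, Q}.
{E, N, P}⁺: P→BK adds B, K; NP→BCK adds C; CKN→H adds H; BH→KNQ adds Q → {B, C, E, H, K, N, P, Q}.
{C, E, H, N}⁺: CN→B adds B; BH→KNQ adds K, Q; KN→CHP adds P → {B, C, E, H, K, N, P, Q}.

{B, E, H}; {C, E, Q}; {E, H, P}; {E, K, N}; {E, N, P}; {C, E, H, N}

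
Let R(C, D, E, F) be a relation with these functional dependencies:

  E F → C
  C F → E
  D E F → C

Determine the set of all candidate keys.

Attributes D, F never appear on any right-hand side, so every candidate key must contain {D, F}.
{D, F}⁺ = {D, F}, which is not all of the schema, so we must add further attributes.
{C, D, F}⁺: CF→E adds E → {C, D, E, F}. Minimal: {D, F}⁺ = {D, F}; {C, F}⁺ = {C, E, F}; {C, D}⁺ = {C, D} — none reach the full schema.
{D, E, F}⁺: EF→C adds C → {C, D, E, F}. Minimal: {E, F}⁺ = {C, E, F}; {D, F}⁺ = {D, F}; {D, E}⁺ = {D, E} — none reach the full schema.

{C, D, F}, {D, E, F}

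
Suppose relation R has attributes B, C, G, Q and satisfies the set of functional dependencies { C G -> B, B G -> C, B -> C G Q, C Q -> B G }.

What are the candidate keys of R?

{B}⁺: B→CGQ adds C, G, Q → {B, C, G, Q}.
{C, G}⁺: CG→B adds B; B→CGQ adds Q → {B, C, G, Q}. Minimal: {G}⁺ = {G}; {C}⁺ = {C} — none reach the full schema.
{C, Q}⁺: CQ→BG adds B, G → {B, C, G, Q}. Minimal: {Q}⁺ = {Q}; {C}⁺ = {C} — none reach the full schema.

{B}, {C, G}, {C, Q}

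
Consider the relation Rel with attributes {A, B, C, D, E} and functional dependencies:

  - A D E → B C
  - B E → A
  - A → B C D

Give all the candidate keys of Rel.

Attribute E never appears on the right-hand side of any dependency, so E must belong to every candidate key.
{E}⁺ = {E}, which is not all of the schema, so we must add further attributes.
{A, E}⁺: A→BCD adds B, C, D → {A, B, C, D, E}.
{B, E}⁺: BE→A adds A; A→BCD adds C, D → {A, B, C, D, E}.

{A, E}; {B, E}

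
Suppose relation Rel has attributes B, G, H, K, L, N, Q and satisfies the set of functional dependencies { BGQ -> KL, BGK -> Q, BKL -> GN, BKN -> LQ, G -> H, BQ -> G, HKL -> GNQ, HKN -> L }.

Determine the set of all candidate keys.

{B, Q}, {B, G, K}, {B, K, L}, {B, K, N}

Attribute B never appears on the right-hand side of any dependency, so B must belong to every candidate key.
{B}⁺ = {B}, which is not all of the schema, so we must add further attributes.
{B, Q}⁺: BQ→G adds G; BGQ→KL adds K, L; BKL→GN adds N; G→H adds H → {B, G, H, K, L, N, Q}. Minimal: {Q}⁺ = {Q}; {B}⁺ = {B} — none reach the full schema.
{B, G, K}⁺: BGK→Q adds Q; G→H adds H; BGQ→KL adds L; BKL→GN adds N → {B, G, H, K, L, N, Q}. Minimal: {G, K}⁺ = {G, H, K}; {B, K}⁺ = {B, K}; {B, G}⁺ = {B, G, H} — none reach the full schema.
{B, K, L}⁺: BKL→GN adds G, N; BKN→LQ adds Q; G→H adds H → {B, G, H, K, L, N, Q}. Minimal: {K, L}⁺ = {K, L}; {B, L}⁺ = {B, L}; {B, K}⁺ = {B, K} — none reach the full schema.
{B, K, N}⁺: BKN→LQ adds L, Q; BQ→G adds G; G→H adds H → {B, G, H, K, L, N, Q}. Minimal: {K, N}⁺ = {K, N}; {B, N}⁺ = {B, N}; {B, K}⁺ = {B, K} — none reach the full schema.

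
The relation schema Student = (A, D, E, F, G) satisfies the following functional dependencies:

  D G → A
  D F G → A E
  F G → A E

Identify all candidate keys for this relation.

{D, F, G}⁺: DG→A adds A; DFG→AE adds E → {A, D, E, F, G}. Minimal: {F, G}⁺ = {A, E, F, G}; {D, G}⁺ = {A, D, G}; {D, F}⁺ = {D, F} — none reach the full schema.

(D, F, G)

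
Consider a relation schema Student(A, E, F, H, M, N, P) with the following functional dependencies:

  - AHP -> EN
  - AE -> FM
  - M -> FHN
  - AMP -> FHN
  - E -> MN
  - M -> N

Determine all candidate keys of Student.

Attributes A, P never appear on any right-hand side, so every candidate key must contain {A, P}.
{A, P}⁺ = {A, P}, which is not all of the schema, so we must add further attributes.
{A, E, P}⁺: AE→FM adds F, M; M→FHN adds H, N → {A, E, F, H, M, N, P}. Minimal: {E, P}⁺ = {E, F, H, M, N, P}; {A, P}⁺ = {A, P}; {A, E}⁺ = {A, E, F, H, M, N} — none reach the full schema.
{A, H, P}⁺: AHP→EN adds E, N; AE→FM adds F, M → {A, E, F, H, M, N, P}. Minimal: {H, P}⁺ = {H, P}; {A, P}⁺ = {A, P}; {A, H}⁺ = {A, H} — none reach the full schema.
{A, M, P}⁺: M→FHN adds F, H, N; AHP→EN adds E → {A, E, F, H, M, N, P}. Minimal: {M, P}⁺ = {F, H, M, N, P}; {A, P}⁺ = {A, P}; {A, M}⁺ = {A, F, H, M, N} — none reach the full schema.
Any other superkey contains one of these as a subset, so there are no further candidate keys.

{A, E, P}, {A, H, P}, {A, M, P}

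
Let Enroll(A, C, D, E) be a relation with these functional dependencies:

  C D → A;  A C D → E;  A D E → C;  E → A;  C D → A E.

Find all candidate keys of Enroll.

Attribute D never appears on the right-hand side of any dependency, so D must belong to every candidate key.
{D}⁺ = {D}, which is not all of the schema, so we must add further attributes.
{C, D}⁺: CD→A adds A; ACD→E adds E → {A, C, D, E}. Minimal: {D}⁺ = {D}; {C}⁺ = {C} — none reach the full schema.
{D, E}⁺: E→A adds A; ADE→C adds C → {A, C, D, E}. Minimal: {E}⁺ = {A, E}; {D}⁺ = {D} — none reach the full schema.

{C, D}, {D, E}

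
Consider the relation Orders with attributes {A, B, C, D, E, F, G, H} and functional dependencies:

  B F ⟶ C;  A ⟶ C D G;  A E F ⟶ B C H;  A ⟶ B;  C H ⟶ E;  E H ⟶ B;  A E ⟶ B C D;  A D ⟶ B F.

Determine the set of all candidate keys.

(A, E), (A, H)

Attribute A never appears on the right-hand side of any dependency, so A must belong to every candidate key.
{A}⁺ = {A, B, C, D, F, G}, which is not all of the schema, so we must add further attributes.
{A, E}⁺: A→CDG adds C, D, G; A→B adds B; AD→BF adds F; AEF→BCH adds H → {A, B, C, D, E, F, G, H}.
{A, H}⁺: A→CDG adds C, D, G; A→B adds B; CH→E adds E; AD→BF adds F → {A, B, C, D, E, F, G, H}.
Any other superkey contains one of these as a subset, so there are no further candidate keys.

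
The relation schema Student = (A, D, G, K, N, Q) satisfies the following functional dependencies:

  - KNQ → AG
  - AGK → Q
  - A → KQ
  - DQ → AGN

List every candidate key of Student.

{A, D}, {D, Q}

Attribute D never appears on the right-hand side of any dependency, so D must belong to every candidate key.
{D}⁺ = {D}, which is not all of the schema, so we must add further attributes.
{A, D}⁺: A→KQ adds K, Q; DQ→AGN adds G, N → {A, D, G, K, N, Q}. Minimal: {D}⁺ = {D}; {A}⁺ = {A, K, Q} — none reach the full schema.
{D, Q}⁺: DQ→AGN adds A, G, N; A→KQ adds K → {A, D, G, K, N, Q}. Minimal: {Q}⁺ = {Q}; {D}⁺ = {D} — none reach the full schema.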